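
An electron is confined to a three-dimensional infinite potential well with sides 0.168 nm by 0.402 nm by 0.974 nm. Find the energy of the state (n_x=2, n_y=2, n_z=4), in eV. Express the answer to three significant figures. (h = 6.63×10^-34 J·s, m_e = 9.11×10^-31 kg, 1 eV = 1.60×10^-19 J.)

E = 69.1 eV

For a 3D rectangular well E = (h²/8m_e)·Σ n_i²/L_i² = (6.63×10^-34)²/(8·9.11×10^-31) · [2²/(0.168 nm)² + 2²/(0.402 nm)² + 4²/(0.974 nm)²].
Evaluating gives E = 1.106×10^-17 J = 69.1 eV.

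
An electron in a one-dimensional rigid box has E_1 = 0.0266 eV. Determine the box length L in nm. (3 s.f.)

L = 3.76 nm

From E_n = n²h²/(8m_eL²), L = n·h/√(8m_eE_n).
E_1 = 0.0266 eV = 4.261×10^-21 J, so L = 1·6.626×10^-34/√(8·9.109×10^-31·4.261×10^-21) = 3.76×10^-9 m = 3.76 nm.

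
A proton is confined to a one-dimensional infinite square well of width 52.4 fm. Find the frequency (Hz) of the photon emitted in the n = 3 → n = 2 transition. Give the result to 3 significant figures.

E_1 = h²/(8m_pL²) = 1.195×10^-14 J and ΔE = (3² − 2²)E_1 = 5.975×10^-14 J.
f = ΔE/h = 5.975×10^-14/6.626×10^-34 = 9.02×10^19 Hz.

f = 9.02×10^19 Hz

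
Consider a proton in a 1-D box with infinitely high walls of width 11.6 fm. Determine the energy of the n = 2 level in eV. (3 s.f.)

E_2 = 6.09×10^6 eV

For an infinite well E_n = n²h²/(8m_pL²), so E_1 = h²/(8m_pL²) = (6.626×10^-34)²/(8·1.673×10^-27·(1.16×10^-14 m)²) = 2.438×10^-13 J.
Then E_2 = 2²·E_1 = 4·2.438×10^-13 J = 9.752×10^-13 J.
Converting, E_2 = 9.752×10^-13 J / (1.602×10^-19 J/eV) = 6.09×10^6 eV.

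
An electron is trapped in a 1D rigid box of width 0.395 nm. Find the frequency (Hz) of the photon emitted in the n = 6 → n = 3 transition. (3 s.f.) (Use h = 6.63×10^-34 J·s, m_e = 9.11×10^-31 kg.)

E_1 = h²/(8m_eL²) = 3.866×10^-19 J and ΔE = (6² − 3²)E_1 = 1.044×10^-17 J.
f = ΔE/h = 1.044×10^-17/6.63×10^-34 = 1.57×10^16 Hz.

f = 1.57×10^16 Hz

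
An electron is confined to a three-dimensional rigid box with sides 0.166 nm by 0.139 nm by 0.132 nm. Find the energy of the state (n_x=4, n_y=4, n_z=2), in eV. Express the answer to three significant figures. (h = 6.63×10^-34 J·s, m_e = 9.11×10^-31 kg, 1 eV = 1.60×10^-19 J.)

E = 618 eV

For a 3D rectangular well E = (h²/8m_e)·Σ n_i²/L_i² = (6.63×10^-34)²/(8·9.11×10^-31) · [4²/(0.166 nm)² + 4²/(0.139 nm)² + 2²/(0.132 nm)²].
Evaluating gives E = 9.881×10^-17 J = 618 eV.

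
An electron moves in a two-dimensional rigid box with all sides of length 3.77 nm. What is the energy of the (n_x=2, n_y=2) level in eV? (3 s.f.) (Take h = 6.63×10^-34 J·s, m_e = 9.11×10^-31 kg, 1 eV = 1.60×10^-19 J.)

For a 2D rectangular well E = (h²/8m_e)·Σ n_i²/L_i² = (6.63×10^-34)²/(8·9.11×10^-31) · [2²/(3.77 nm)² + 2²/(3.77 nm)²].
Evaluating gives E = 3.395×10^-20 J = 0.212 eV.

E = 0.212 eV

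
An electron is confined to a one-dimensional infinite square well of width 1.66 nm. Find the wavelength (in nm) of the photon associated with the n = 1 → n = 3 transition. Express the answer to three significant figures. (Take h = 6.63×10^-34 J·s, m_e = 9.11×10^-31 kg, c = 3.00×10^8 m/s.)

E_1 = h²/(8m_eL²) = 2.189×10^-20 J, so ΔE = (3² − 1²)E_1 = 1.751×10^-19 J.
λ = hc/ΔE = (6.63×10^-34·3.00×10^8)/1.751×10^-19 = 1.14×10^-6 m = 1.14×10^3 nm.

λ = 1.14×10^3 nm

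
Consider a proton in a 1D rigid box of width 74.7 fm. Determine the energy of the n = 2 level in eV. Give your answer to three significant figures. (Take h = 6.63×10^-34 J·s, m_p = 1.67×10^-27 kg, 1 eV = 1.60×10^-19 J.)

E_2 = 1.47×10^5 eV

For an infinite well E_n = n²h²/(8m_pL²), so E_1 = h²/(8m_pL²) = (6.63×10^-34)²/(8·1.67×10^-27·(7.47×10^-14 m)²) = 5.896×10^-15 J.
Then E_2 = 2²·E_1 = 4·5.896×10^-15 J = 2.358×10^-14 J.
Converting, E_2 = 2.358×10^-14 J / (1.60×10^-19 J/eV) = 1.47×10^5 eV.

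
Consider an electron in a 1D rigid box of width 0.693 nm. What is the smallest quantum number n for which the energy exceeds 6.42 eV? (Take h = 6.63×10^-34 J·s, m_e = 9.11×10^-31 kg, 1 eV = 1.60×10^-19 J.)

E_1 = h²/(8m_eL²) = 1.256×10^-19 J = 0.7850 eV.
Need n² > 6.42/0.7850 = 8.178, i.e. n > 2.860.
The smallest integer satisfying this is n = 3.

n = 3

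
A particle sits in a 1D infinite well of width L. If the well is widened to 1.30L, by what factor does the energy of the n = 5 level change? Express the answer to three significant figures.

E_n ∝ 1/L², so the energy scales by 1/1.30² = 0.592.

0.592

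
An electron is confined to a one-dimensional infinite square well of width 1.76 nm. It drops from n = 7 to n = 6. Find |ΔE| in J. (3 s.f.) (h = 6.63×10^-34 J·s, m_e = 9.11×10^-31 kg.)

E_1 = h²/(8m_eL²) = 1.947×10^-20 J.
|ΔE| = |7² − 6²|·E_1 = 13·1.947×10^-20 J = 2.53×10^-19 J.

|ΔE| = 2.53×10^-19 J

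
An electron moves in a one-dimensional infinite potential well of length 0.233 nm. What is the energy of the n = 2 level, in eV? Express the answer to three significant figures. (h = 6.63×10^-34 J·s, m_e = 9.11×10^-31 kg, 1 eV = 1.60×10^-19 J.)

E_2 = 27.8 eV

For an infinite well E_n = n²h²/(8m_eL²), so E_1 = h²/(8m_eL²) = (6.63×10^-34)²/(8·9.11×10^-31·(2.33×10^-10 m)²) = 1.111×10^-18 J.
Then E_2 = 2²·E_1 = 4·1.111×10^-18 J = 4.444×10^-18 J.
Converting, E_2 = 4.444×10^-18 J / (1.60×10^-19 J/eV) = 27.8 eV.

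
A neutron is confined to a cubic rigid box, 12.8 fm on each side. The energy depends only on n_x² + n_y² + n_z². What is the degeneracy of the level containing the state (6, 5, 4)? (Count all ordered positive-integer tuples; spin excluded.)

degeneracy = 12

The level has n_x² + n_y² + n_z² = 77. The ordered positive-integer solutions are (2, 3, 8), (2, 8, 3), (3, 2, 8), (3, 8, 2), (4, 5, 6), (4, 6, 5), (5, 4, 6), (5, 6, 4), (6, 4, 5), (6, 5, 4), (8, 2, 3), (8, 3, 2).
That gives 12 states.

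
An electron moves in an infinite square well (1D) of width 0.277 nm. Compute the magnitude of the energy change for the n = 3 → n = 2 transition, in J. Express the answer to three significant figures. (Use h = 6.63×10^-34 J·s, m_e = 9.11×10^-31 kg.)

E_1 = h²/(8m_eL²) = 7.861×10^-19 J.
|ΔE| = |3² − 2²|·E_1 = 5·7.861×10^-19 J = 3.93×10^-18 J.

|ΔE| = 3.93×10^-18 J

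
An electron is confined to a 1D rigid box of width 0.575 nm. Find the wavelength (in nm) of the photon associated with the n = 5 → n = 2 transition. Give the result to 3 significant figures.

E_1 = h²/(8m_eL²) = 1.822×10^-19 J, so ΔE = (5² − 2²)E_1 = 3.826×10^-18 J.
λ = hc/ΔE = (6.626×10^-34·2.998×10^8)/3.826×10^-18 = 5.19×10^-8 m = 51.9 nm.

λ = 51.9 nm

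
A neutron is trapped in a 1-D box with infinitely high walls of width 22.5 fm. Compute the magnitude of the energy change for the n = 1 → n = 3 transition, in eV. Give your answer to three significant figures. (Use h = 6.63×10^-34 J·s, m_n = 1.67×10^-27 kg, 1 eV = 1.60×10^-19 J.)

|ΔE| = 3.25×10^6 eV

E_1 = h²/(8m_nL²) = 6.499×10^-14 J.
|ΔE| = |1² − 3²|·E_1 = 8·6.499×10^-14 J = 5.199×10^-13 J = 3.25×10^6 eV.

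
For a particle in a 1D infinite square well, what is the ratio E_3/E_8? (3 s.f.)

0.141

E_n ∝ n², so E_3/E_8 = 3²/8² = 9/64 = 0.141.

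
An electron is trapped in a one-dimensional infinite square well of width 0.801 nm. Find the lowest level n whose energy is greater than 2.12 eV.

E_1 = h²/(8m_eL²) = 9.390×10^-20 J = 0.5861 eV.
Need n² > 2.12/0.5861 = 3.617, i.e. n > 1.902.
The smallest integer satisfying this is n = 2.

n = 2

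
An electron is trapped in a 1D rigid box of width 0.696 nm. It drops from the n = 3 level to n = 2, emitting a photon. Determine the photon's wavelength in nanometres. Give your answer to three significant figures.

λ = 319 nm

E_1 = h²/(8m_eL²) = 1.244×10^-19 J, so ΔE = (3² − 2²)E_1 = 6.220×10^-19 J.
λ = hc/ΔE = (6.626×10^-34·2.998×10^8)/6.220×10^-19 = 3.19×10^-7 m = 319 nm.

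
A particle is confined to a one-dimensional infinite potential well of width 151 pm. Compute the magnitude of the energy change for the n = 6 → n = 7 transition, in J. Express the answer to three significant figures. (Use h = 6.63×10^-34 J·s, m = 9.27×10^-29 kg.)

E_1 = h²/(8mL²) = 2.600×10^-20 J.
|ΔE| = |6² − 7²|·E_1 = 13·2.600×10^-20 J = 3.38×10^-19 J.

|ΔE| = 3.38×10^-19 J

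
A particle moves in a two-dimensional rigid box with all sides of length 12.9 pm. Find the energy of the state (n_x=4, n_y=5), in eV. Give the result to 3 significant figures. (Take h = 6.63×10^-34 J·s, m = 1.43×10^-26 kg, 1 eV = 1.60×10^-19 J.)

For a 2D rectangular well E = (h²/8m)·Σ n_i²/L_i² = (6.63×10^-34)²/(8·1.43×10^-26) · [4²/(12.9 pm)² + 5²/(12.9 pm)²].
Evaluating gives E = 9.467×10^-19 J = 5.92 eV.

E = 5.92 eV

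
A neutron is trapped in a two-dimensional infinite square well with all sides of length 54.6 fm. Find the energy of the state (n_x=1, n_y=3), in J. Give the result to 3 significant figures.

E = 1.10×10^-13 J

For a 2D rectangular well E = (h²/8m_n)·Σ n_i²/L_i² = (6.626×10^-34)²/(8·1.675×10^-27) · [1²/(54.6 fm)² + 3²/(54.6 fm)²].
Evaluating gives E = 1.10×10^-13 J.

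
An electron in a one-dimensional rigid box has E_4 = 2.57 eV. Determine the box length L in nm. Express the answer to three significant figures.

From E_n = n²h²/(8m_eL²), L = n·h/√(8m_eE_n).
E_4 = 2.57 eV = 4.117×10^-19 J, so L = 4·6.626×10^-34/√(8·9.109×10^-31·4.117×10^-19) = 1.53×10^-9 m = 1.53 nm.

L = 1.53 nm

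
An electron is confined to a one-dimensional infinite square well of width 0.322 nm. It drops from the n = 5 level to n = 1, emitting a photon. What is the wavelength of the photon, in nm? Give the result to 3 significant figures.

λ = 14.2 nm

E_1 = h²/(8m_eL²) = 5.811×10^-19 J, so ΔE = (5² − 1²)E_1 = 1.395×10^-17 J.
λ = hc/ΔE = (6.626×10^-34·2.998×10^8)/1.395×10^-17 = 1.42×10^-8 m = 14.2 nm.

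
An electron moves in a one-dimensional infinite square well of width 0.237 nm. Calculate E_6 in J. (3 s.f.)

For an infinite well E_n = n²h²/(8m_eL²), so E_1 = h²/(8m_eL²) = (6.626×10^-34)²/(8·9.109×10^-31·(2.37×10^-10 m)²) = 1.073×10^-18 J.
Then E_6 = 6²·E_1 = 36·1.073×10^-18 J = 3.86×10^-17 J.

E_6 = 3.86×10^-17 J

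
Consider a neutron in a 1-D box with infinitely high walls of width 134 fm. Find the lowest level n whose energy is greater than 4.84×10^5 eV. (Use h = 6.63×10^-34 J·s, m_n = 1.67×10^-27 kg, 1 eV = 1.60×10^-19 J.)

E_1 = h²/(8m_nL²) = 1.832×10^-15 J = 1.145×10^4 eV.
Need n² > 4.84×10^5/1.145×10^4 = 42.27, i.e. n > 6.502.
The smallest integer satisfying this is n = 7.

n = 7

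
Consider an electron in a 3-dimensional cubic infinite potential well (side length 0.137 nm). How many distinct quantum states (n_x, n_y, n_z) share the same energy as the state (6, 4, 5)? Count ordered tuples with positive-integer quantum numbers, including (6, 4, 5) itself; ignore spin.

degeneracy = 12

The level has n_x² + n_y² + n_z² = 77. The ordered positive-integer solutions are (2, 3, 8), (2, 8, 3), (3, 2, 8), (3, 8, 2), (4, 5, 6), (4, 6, 5), (5, 4, 6), (5, 6, 4), (6, 4, 5), (6, 5, 4), (8, 2, 3), (8, 3, 2).
That gives 12 states.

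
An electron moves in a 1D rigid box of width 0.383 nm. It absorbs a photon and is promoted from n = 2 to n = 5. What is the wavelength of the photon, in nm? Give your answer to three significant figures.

E_1 = h²/(8m_eL²) = 4.107×10^-19 J, so ΔE = (5² − 2²)E_1 = 8.625×10^-18 J.
λ = hc/ΔE = (6.626×10^-34·2.998×10^8)/8.625×10^-18 = 2.30×10^-8 m = 23.0 nm.

λ = 23.0 nm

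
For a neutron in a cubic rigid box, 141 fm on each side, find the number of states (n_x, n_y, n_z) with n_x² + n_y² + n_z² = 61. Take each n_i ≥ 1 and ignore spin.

The level has n_x² + n_y² + n_z² = 61. The ordered positive-integer solutions are (3, 4, 6), (3, 6, 4), (4, 3, 6), (4, 6, 3), (6, 3, 4), (6, 4, 3).
That gives 6 states.

degeneracy = 6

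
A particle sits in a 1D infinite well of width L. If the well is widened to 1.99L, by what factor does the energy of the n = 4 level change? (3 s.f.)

E_n ∝ 1/L², so the energy scales by 1/1.99² = 0.253.

0.253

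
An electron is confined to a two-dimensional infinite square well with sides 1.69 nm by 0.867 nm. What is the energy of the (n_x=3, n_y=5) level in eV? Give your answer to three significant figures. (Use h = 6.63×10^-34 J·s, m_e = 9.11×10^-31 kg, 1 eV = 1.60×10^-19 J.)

For a 2D rectangular well E = (h²/8m_e)·Σ n_i²/L_i² = (6.63×10^-34)²/(8·9.11×10^-31) · [3²/(1.69 nm)² + 5²/(0.867 nm)²].
Evaluating gives E = 2.196×10^-18 J = 13.7 eV.

E = 13.7 eV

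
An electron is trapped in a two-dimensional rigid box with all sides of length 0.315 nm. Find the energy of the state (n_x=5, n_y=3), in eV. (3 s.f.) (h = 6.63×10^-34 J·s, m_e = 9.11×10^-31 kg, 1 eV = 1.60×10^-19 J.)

E = 129 eV

For a 2D rectangular well E = (h²/8m_e)·Σ n_i²/L_i² = (6.63×10^-34)²/(8·9.11×10^-31) · [5²/(0.315 nm)² + 3²/(0.315 nm)²].
Evaluating gives E = 2.067×10^-17 J = 129 eV.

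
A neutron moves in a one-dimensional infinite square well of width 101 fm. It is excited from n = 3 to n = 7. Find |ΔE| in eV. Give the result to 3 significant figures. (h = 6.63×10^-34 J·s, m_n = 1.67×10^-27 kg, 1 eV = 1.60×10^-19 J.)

|ΔE| = 8.06×10^5 eV

E_1 = h²/(8m_nL²) = 3.225×10^-15 J.
|ΔE| = |3² − 7²|·E_1 = 40·3.225×10^-15 J = 1.290×10^-13 J = 8.06×10^5 eV.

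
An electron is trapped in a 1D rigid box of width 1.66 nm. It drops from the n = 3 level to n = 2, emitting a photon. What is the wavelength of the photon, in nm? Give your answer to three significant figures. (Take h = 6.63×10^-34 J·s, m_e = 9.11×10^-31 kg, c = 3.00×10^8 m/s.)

λ = 1.82×10^3 nm

E_1 = h²/(8m_eL²) = 2.189×10^-20 J, so ΔE = (3² − 2²)E_1 = 1.094×10^-19 J.
λ = hc/ΔE = (6.63×10^-34·3.00×10^8)/1.094×10^-19 = 1.82×10^-6 m = 1.82×10^3 nm.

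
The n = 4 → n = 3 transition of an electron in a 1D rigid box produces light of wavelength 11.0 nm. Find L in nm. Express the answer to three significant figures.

L = 0.153 nm

The photon carries ΔE = hc/λ = 6.626×10^-34·2.998×10^8/1.10×10^-8 m = 1.806×10^-17 J.
Since ΔE = (4² − 3²)E_1, E_1 = 2.580×10^-18 J, and L = h/√(8m_eE_1) = 1.53×10^-10 m = 0.153 nm.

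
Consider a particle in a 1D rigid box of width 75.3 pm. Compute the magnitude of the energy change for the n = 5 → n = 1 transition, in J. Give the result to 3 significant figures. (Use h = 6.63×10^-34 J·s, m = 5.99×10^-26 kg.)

E_1 = h²/(8mL²) = 1.618×10^-22 J.
|ΔE| = |5² − 1²|·E_1 = 24·1.618×10^-22 J = 3.88×10^-21 J.

|ΔE| = 3.88×10^-21 J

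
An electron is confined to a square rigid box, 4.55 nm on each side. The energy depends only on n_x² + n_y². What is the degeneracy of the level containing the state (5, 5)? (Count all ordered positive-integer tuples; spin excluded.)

The level has n_x² + n_y² = 50. The ordered positive-integer solutions are (1, 7), (5, 5), (7, 1).
That gives 3 states.

degeneracy = 3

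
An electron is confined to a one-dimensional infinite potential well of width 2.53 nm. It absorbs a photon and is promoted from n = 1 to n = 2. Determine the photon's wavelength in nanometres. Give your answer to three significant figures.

E_1 = h²/(8m_eL²) = 9.412×10^-21 J, so ΔE = (2² − 1²)E_1 = 2.824×10^-20 J.
λ = hc/ΔE = (6.626×10^-34·2.998×10^8)/2.824×10^-20 = 7.03×10^-6 m = 7.03×10^3 nm.

λ = 7.03×10^3 nm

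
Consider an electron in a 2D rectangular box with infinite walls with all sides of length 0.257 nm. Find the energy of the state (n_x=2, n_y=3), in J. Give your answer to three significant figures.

E = 1.19×10^-17 J

For a 2D rectangular well E = (h²/8m_e)·Σ n_i²/L_i² = (6.626×10^-34)²/(8·9.109×10^-31) · [2²/(0.257 nm)² + 3²/(0.257 nm)²].
Evaluating gives E = 1.19×10^-17 J.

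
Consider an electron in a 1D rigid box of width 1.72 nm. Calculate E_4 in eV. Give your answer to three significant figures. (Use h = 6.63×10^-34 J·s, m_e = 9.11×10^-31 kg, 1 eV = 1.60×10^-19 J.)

For an infinite well E_n = n²h²/(8m_eL²), so E_1 = h²/(8m_eL²) = (6.63×10^-34)²/(8·9.11×10^-31·(1.72×10^-9 m)²) = 2.039×10^-20 J.
Then E_4 = 4²·E_1 = 16·2.039×10^-20 J = 3.262×10^-19 J.
Converting, E_4 = 3.262×10^-19 J / (1.60×10^-19 J/eV) = 2.04 eV.

E_4 = 2.04 eV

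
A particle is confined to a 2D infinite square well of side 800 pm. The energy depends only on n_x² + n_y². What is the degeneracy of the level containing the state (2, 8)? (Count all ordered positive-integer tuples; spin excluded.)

degeneracy = 2

The level has n_x² + n_y² = 68. The ordered positive-integer solutions are (2, 8), (8, 2).
That gives 2 states.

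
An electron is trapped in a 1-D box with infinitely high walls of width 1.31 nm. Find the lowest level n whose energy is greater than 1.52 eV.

n = 3

E_1 = h²/(8m_eL²) = 3.511×10^-20 J = 0.2192 eV.
Need n² > 1.52/0.2192 = 6.934, i.e. n > 2.633.
The smallest integer satisfying this is n = 3.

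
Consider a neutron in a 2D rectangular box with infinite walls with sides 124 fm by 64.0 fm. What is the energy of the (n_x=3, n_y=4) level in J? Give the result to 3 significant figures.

For a 2D rectangular well E = (h²/8m_n)·Σ n_i²/L_i² = (6.626×10^-34)²/(8·1.675×10^-27) · [3²/(124 fm)² + 4²/(64.0 fm)²].
Evaluating gives E = 1.47×10^-13 J.

E = 1.47×10^-13 J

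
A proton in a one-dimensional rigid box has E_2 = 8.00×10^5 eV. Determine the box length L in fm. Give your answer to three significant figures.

From E_n = n²h²/(8m_pL²), L = n·h/√(8m_pE_n).
E_2 = 8.00×10^5 eV = 1.282×10^-13 J, so L = 2·6.626×10^-34/√(8·1.673×10^-27·1.282×10^-13) = 3.20×10^-14 m = 32.0 fm.

L = 32.0 fm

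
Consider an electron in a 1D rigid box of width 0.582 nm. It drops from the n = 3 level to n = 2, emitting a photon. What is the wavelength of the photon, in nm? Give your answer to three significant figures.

E_1 = h²/(8m_eL²) = 1.779×10^-19 J, so ΔE = (3² − 2²)E_1 = 8.895×10^-19 J.
λ = hc/ΔE = (6.626×10^-34·2.998×10^8)/8.895×10^-19 = 2.23×10^-7 m = 223 nm.

λ = 223 nm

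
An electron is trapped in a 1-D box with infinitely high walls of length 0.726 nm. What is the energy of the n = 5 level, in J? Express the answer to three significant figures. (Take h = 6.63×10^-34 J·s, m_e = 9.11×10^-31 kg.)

E_5 = 2.86×10^-18 J

For an infinite well E_n = n²h²/(8m_eL²), so E_1 = h²/(8m_eL²) = (6.63×10^-34)²/(8·9.11×10^-31·(7.26×10^-10 m)²) = 1.144×10^-19 J.
Then E_5 = 5²·E_1 = 25·1.144×10^-19 J = 2.86×10^-18 J.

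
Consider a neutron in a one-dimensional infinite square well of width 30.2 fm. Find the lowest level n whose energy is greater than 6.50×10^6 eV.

n = 6

E_1 = h²/(8m_nL²) = 3.592×10^-14 J = 2.242×10^5 eV.
Need n² > 6.50×10^6/2.242×10^5 = 28.99, i.e. n > 5.384.
The smallest integer satisfying this is n = 6.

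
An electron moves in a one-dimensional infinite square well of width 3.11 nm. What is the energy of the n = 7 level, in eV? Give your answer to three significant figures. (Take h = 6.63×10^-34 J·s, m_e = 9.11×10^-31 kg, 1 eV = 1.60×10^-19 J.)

For an infinite well E_n = n²h²/(8m_eL²), so E_1 = h²/(8m_eL²) = (6.63×10^-34)²/(8·9.11×10^-31·(3.11×10^-9 m)²) = 6.236×10^-21 J.
Then E_7 = 7²·E_1 = 49·6.236×10^-21 J = 3.056×10^-19 J.
Converting, E_7 = 3.056×10^-19 J / (1.60×10^-19 J/eV) = 1.91 eV.

E_7 = 1.91 eV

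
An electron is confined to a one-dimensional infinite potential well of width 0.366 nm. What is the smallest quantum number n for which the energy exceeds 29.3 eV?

E_1 = h²/(8m_eL²) = 4.498×10^-19 J = 2.808 eV.
Need n² > 29.3/2.808 = 10.43, i.e. n > 3.230.
The smallest integer satisfying this is n = 4.

n = 4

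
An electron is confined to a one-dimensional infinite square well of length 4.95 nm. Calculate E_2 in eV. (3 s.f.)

For an infinite well E_n = n²h²/(8m_eL²), so E_1 = h²/(8m_eL²) = (6.626×10^-34)²/(8·9.109×10^-31·(4.95×10^-9 m)²) = 2.459×10^-21 J.
Then E_2 = 2²·E_1 = 4·2.459×10^-21 J = 9.836×10^-21 J.
Converting, E_2 = 9.836×10^-21 J / (1.602×10^-19 J/eV) = 0.0614 eV.

E_2 = 0.0614 eV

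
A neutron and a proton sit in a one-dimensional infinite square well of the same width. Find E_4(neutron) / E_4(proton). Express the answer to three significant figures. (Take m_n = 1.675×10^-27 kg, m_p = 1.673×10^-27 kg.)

E_n ∝ 1/m at fixed n and L, so the ratio is m_p/m_n = 1.673×10^-27/1.675×10^-27 = 0.999.

0.999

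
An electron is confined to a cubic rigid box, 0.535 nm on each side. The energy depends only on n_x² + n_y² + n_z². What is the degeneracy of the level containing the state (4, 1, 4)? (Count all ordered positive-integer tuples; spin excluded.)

degeneracy = 6

The level has n_x² + n_y² + n_z² = 33. The ordered positive-integer solutions are (1, 4, 4), (2, 2, 5), (2, 5, 2), (4, 1, 4), (4, 4, 1), (5, 2, 2).
That gives 6 states.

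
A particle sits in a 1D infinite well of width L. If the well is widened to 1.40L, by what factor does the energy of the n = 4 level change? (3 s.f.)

0.510

E_n ∝ 1/L², so the energy scales by 1/1.40² = 0.510.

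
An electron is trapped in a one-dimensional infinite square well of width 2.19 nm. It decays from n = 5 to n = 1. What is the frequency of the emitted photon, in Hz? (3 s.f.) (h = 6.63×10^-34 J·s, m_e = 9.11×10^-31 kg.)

E_1 = h²/(8m_eL²) = 1.258×10^-20 J and ΔE = (5² − 1²)E_1 = 3.019×10^-19 J.
f = ΔE/h = 3.019×10^-19/6.63×10^-34 = 4.55×10^14 Hz.

f = 4.55×10^14 Hz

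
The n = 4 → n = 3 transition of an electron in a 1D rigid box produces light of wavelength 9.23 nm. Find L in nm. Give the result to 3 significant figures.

L = 0.140 nm

The photon carries ΔE = hc/λ = 6.626×10^-34·2.998×10^8/9.23×10^-9 m = 2.152×10^-17 J.
Since ΔE = (4² − 3²)E_1, E_1 = 3.074×10^-18 J, and L = h/√(8m_eE_1) = 1.40×10^-10 m = 0.140 nm.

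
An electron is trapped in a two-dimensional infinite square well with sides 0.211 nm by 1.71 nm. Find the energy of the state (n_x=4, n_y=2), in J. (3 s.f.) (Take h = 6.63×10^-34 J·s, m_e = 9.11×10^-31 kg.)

For a 2D rectangular well E = (h²/8m_e)·Σ n_i²/L_i² = (6.63×10^-34)²/(8·9.11×10^-31) · [4²/(0.211 nm)² + 2²/(1.71 nm)²].
Evaluating gives E = 2.18×10^-17 J.

E = 2.18×10^-17 J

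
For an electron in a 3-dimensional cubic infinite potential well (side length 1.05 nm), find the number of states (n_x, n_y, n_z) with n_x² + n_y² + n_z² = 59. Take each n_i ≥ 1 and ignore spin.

The level has n_x² + n_y² + n_z² = 59. The ordered positive-integer solutions are (1, 3, 7), (1, 7, 3), (3, 1, 7), (3, 5, 5), (3, 7, 1), (5, 3, 5), (5, 5, 3), (7, 1, 3), (7, 3, 1).
That gives 9 states.

degeneracy = 9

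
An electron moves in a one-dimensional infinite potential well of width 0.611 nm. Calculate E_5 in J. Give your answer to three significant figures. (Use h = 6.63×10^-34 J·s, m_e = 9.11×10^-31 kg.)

E_5 = 4.04×10^-18 J

For an infinite well E_n = n²h²/(8m_eL²), so E_1 = h²/(8m_eL²) = (6.63×10^-34)²/(8·9.11×10^-31·(6.11×10^-10 m)²) = 1.616×10^-19 J.
Then E_5 = 5²·E_1 = 25·1.616×10^-19 J = 4.04×10^-18 J.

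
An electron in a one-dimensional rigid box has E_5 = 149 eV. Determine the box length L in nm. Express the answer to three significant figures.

L = 0.251 nm

From E_n = n²h²/(8m_eL²), L = n·h/√(8m_eE_n).
E_5 = 149 eV = 2.387×10^-17 J, so L = 5·6.626×10^-34/√(8·9.109×10^-31·2.387×10^-17) = 2.51×10^-10 m = 0.251 nm.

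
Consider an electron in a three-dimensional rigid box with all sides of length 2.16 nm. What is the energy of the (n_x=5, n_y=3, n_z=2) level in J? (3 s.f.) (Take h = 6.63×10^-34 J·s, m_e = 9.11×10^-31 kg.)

E = 4.91×10^-19 J

For a 3D rectangular well E = (h²/8m_e)·Σ n_i²/L_i² = (6.63×10^-34)²/(8·9.11×10^-31) · [5²/(2.16 nm)² + 3²/(2.16 nm)² + 2²/(2.16 nm)²].
Evaluating gives E = 4.91×10^-19 J.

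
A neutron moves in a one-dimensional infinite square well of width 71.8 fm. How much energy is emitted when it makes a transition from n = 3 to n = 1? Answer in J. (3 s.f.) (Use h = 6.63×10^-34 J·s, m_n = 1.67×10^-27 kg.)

E_1 = h²/(8m_nL²) = 6.382×10^-15 J.
|ΔE| = |3² − 1²|·E_1 = 8·6.382×10^-15 J = 5.11×10^-14 J.

|ΔE| = 5.11×10^-14 J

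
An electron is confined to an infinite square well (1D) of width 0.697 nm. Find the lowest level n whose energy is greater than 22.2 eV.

n = 6

E_1 = h²/(8m_eL²) = 1.240×10^-19 J = 0.7740 eV.
Need n² > 22.2/0.7740 = 28.68, i.e. n > 5.355.
The smallest integer satisfying this is n = 6.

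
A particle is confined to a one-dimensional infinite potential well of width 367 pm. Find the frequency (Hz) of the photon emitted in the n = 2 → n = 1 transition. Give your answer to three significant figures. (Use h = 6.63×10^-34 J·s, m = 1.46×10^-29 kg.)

f = 1.26×10^14 Hz

E_1 = h²/(8mL²) = 2.794×10^-20 J and ΔE = (2² − 1²)E_1 = 8.382×10^-20 J.
f = ΔE/h = 8.382×10^-20/6.63×10^-34 = 1.26×10^14 Hz.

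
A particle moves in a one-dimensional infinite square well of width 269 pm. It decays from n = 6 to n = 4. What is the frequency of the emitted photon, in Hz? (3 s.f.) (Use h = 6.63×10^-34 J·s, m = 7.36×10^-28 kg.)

f = 3.11×10^13 Hz

E_1 = h²/(8mL²) = 1.032×10^-21 J and ΔE = (6² − 4²)E_1 = 2.064×10^-20 J.
f = ΔE/h = 2.064×10^-20/6.63×10^-34 = 3.11×10^13 Hz.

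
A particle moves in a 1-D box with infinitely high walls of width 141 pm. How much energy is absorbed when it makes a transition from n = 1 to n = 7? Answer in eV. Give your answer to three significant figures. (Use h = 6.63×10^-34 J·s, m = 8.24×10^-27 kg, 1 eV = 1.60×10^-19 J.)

|ΔE| = 0.101 eV

E_1 = h²/(8mL²) = 3.354×10^-22 J.
|ΔE| = |1² − 7²|·E_1 = 48·3.354×10^-22 J = 1.610×10^-20 J = 0.101 eV.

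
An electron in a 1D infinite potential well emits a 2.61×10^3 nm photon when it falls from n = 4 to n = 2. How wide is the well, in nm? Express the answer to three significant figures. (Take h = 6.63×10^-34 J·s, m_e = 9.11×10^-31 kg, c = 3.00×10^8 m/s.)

L = 3.08 nm

The photon carries ΔE = hc/λ = 6.63×10^-34·3.00×10^8/2.61×10^-6 m = 7.621×10^-20 J.
Since ΔE = (4² − 2²)E_1, E_1 = 6.351×10^-21 J, and L = h/√(8m_eE_1) = 3.08×10^-9 m = 3.08 nm.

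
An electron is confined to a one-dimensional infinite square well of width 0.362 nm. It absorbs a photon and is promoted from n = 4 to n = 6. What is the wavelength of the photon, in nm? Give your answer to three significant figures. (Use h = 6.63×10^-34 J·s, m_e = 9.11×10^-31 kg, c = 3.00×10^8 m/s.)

E_1 = h²/(8m_eL²) = 4.603×10^-19 J, so ΔE = (6² − 4²)E_1 = 9.206×10^-18 J.
λ = hc/ΔE = (6.63×10^-34·3.00×10^8)/9.206×10^-18 = 2.16×10^-8 m = 21.6 nm.

λ = 21.6 nm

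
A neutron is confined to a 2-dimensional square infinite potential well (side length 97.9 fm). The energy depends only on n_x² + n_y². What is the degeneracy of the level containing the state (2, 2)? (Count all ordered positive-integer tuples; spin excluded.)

degeneracy = 1

The level has n_x² + n_y² = 8. The ordered positive-integer solutions are (2, 2).
That gives 1 state.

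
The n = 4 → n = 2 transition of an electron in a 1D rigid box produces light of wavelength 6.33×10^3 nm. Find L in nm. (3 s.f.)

The photon carries ΔE = hc/λ = 6.626×10^-34·2.998×10^8/6.33×10^-6 m = 3.138×10^-20 J.
Since ΔE = (4² − 2²)E_1, E_1 = 2.615×10^-21 J, and L = h/√(8m_eE_1) = 4.80×10^-9 m = 4.80 nm.

L = 4.80 nm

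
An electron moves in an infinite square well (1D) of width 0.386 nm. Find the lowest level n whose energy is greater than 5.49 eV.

E_1 = h²/(8m_eL²) = 4.044×10^-19 J = 2.524 eV.
Need n² > 5.49/2.524 = 2.175, i.e. n > 1.475.
The smallest integer satisfying this is n = 2.

n = 2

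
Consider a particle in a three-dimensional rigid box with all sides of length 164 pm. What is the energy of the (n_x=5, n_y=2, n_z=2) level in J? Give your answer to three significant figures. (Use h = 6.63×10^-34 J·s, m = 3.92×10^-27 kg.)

For a 3D rectangular well E = (h²/8m)·Σ n_i²/L_i² = (6.63×10^-34)²/(8·3.92×10^-27) · [5²/(164 pm)² + 2²/(164 pm)² + 2²/(164 pm)²].
Evaluating gives E = 1.72×10^-20 J.

E = 1.72×10^-20 J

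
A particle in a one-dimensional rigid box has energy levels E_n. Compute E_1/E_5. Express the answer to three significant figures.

0.0400

E_n ∝ n², so E_1/E_5 = 1²/5² = 1/25 = 0.0400.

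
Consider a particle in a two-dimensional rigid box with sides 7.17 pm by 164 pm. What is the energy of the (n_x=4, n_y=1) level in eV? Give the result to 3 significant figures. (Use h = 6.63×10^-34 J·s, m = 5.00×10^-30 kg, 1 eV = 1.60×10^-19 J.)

E = 2.14×10^4 eV

For a 2D rectangular well E = (h²/8m)·Σ n_i²/L_i² = (6.63×10^-34)²/(8·5.00×10^-30) · [4²/(7.17 pm)² + 1²/(164 pm)²].
Evaluating gives E = 3.421×10^-15 J = 2.14×10^4 eV.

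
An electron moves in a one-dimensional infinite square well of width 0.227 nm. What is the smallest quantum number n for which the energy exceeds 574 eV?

n = 9

E_1 = h²/(8m_eL²) = 1.169×10^-18 J = 7.297 eV.
Need n² > 574/7.297 = 78.66, i.e. n > 8.869.
The smallest integer satisfying this is n = 9.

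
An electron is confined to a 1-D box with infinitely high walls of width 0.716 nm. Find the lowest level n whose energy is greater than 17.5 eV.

n = 5

E_1 = h²/(8m_eL²) = 1.175×10^-19 J = 0.7335 eV.
Need n² > 17.5/0.7335 = 23.86, i.e. n > 4.885.
The smallest integer satisfying this is n = 5.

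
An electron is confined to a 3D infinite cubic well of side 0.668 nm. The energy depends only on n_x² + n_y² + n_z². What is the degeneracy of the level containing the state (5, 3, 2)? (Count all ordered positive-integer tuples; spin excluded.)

degeneracy = 9

The level has n_x² + n_y² + n_z² = 38. The ordered positive-integer solutions are (1, 1, 6), (1, 6, 1), (2, 3, 5), (2, 5, 3), (3, 2, 5), (3, 5, 2), (5, 2, 3), (5, 3, 2), (6, 1, 1).
That gives 9 states.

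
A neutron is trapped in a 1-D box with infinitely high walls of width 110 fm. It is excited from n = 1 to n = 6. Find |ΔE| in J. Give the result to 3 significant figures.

E_1 = h²/(8m_nL²) = 2.708×10^-15 J.
|ΔE| = |1² − 6²|·E_1 = 35·2.708×10^-15 J = 9.48×10^-14 J.

|ΔE| = 9.48×10^-14 J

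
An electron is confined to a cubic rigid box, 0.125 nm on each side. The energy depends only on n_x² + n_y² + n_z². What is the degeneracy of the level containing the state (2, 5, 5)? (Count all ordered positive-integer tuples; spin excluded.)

degeneracy = 12

The level has n_x² + n_y² + n_z² = 54. The ordered positive-integer solutions are (1, 2, 7), (1, 7, 2), (2, 1, 7), (2, 5, 5), (2, 7, 1), (3, 3, 6), (3, 6, 3), (5, 2, 5), (5, 5, 2), (6, 3, 3), (7, 1, 2), (7, 2, 1).
That gives 12 states.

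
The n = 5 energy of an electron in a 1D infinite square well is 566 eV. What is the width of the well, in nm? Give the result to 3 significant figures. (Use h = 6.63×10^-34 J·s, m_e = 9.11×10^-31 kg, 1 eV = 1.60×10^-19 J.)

L = 0.129 nm

From E_n = n²h²/(8m_eL²), L = n·h/√(8m_eE_n).
E_5 = 566 eV = 9.056×10^-17 J, so L = 5·6.63×10^-34/√(8·9.11×10^-31·9.056×10^-17) = 1.29×10^-10 m = 0.129 nm.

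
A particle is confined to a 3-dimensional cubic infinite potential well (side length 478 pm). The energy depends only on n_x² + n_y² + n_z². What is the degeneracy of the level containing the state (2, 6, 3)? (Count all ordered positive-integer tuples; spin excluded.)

degeneracy = 6

The level has n_x² + n_y² + n_z² = 49. The ordered positive-integer solutions are (2, 3, 6), (2, 6, 3), (3, 2, 6), (3, 6, 2), (6, 2, 3), (6, 3, 2).
That gives 6 states.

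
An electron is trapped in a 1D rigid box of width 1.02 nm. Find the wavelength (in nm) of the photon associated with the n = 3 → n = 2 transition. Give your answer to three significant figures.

λ = 686 nm

E_1 = h²/(8m_eL²) = 5.791×10^-20 J, so ΔE = (3² − 2²)E_1 = 2.896×10^-19 J.
λ = hc/ΔE = (6.626×10^-34·2.998×10^8)/2.896×10^-19 = 6.86×10^-7 m = 686 nm.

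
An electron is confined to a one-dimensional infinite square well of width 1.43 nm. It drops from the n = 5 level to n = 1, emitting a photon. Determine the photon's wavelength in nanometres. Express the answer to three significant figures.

λ = 281 nm

E_1 = h²/(8m_eL²) = 2.946×10^-20 J, so ΔE = (5² − 1²)E_1 = 7.070×10^-19 J.
λ = hc/ΔE = (6.626×10^-34·2.998×10^8)/7.070×10^-19 = 2.81×10^-7 m = 281 nm.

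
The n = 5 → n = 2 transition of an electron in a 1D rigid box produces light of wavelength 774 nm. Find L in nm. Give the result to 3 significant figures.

The photon carries ΔE = hc/λ = 6.626×10^-34·2.998×10^8/7.74×10^-7 m = 2.567×10^-19 J.
Since ΔE = (5² − 2²)E_1, E_1 = 1.222×10^-20 J, and L = h/√(8m_eE_1) = 2.22×10^-9 m = 2.22 nm.

L = 2.22 nm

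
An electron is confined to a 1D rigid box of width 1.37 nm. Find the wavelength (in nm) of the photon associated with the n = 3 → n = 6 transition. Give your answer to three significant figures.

λ = 229 nm

E_1 = h²/(8m_eL²) = 3.210×10^-20 J, so ΔE = (6² − 3²)E_1 = 8.667×10^-19 J.
λ = hc/ΔE = (6.626×10^-34·2.998×10^8)/8.667×10^-19 = 2.29×10^-7 m = 229 nm.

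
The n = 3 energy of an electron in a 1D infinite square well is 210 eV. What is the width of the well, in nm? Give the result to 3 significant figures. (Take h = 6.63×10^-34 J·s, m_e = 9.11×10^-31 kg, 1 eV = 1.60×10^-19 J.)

From E_n = n²h²/(8m_eL²), L = n·h/√(8m_eE_n).
E_3 = 210 eV = 3.360×10^-17 J, so L = 3·6.63×10^-34/√(8·9.11×10^-31·3.360×10^-17) = 1.27×10^-10 m = 0.127 nm.

L = 0.127 nm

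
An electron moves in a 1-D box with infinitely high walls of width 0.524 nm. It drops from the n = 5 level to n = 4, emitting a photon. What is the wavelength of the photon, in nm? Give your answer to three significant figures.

λ = 101 nm

E_1 = h²/(8m_eL²) = 2.194×10^-19 J, so ΔE = (5² − 4²)E_1 = 1.975×10^-18 J.
λ = hc/ΔE = (6.626×10^-34·2.998×10^8)/1.975×10^-18 = 1.01×10^-7 m = 101 nm.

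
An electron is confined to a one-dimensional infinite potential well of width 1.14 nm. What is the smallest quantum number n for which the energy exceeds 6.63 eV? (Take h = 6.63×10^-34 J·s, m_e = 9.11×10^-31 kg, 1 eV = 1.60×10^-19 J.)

E_1 = h²/(8m_eL²) = 4.641×10^-20 J = 0.2901 eV.
Need n² > 6.63/0.2901 = 22.85, i.e. n > 4.780.
The smallest integer satisfying this is n = 5.

n = 5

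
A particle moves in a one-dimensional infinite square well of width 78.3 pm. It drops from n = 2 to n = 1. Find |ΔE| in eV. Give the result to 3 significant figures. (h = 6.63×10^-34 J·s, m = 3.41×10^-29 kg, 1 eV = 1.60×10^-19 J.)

|ΔE| = 4.93 eV

E_1 = h²/(8mL²) = 2.628×10^-19 J.
|ΔE| = |2² − 1²|·E_1 = 3·2.628×10^-19 J = 7.884×10^-19 J = 4.93 eV.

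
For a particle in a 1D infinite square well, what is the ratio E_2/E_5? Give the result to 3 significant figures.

E_n ∝ n², so E_2/E_5 = 2²/5² = 4/25 = 0.160.

0.160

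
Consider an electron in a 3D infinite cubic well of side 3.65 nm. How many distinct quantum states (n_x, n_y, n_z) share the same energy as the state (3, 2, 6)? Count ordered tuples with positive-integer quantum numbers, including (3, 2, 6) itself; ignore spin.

degeneracy = 6

The level has n_x² + n_y² + n_z² = 49. The ordered positive-integer solutions are (2, 3, 6), (2, 6, 3), (3, 2, 6), (3, 6, 2), (6, 2, 3), (6, 3, 2).
That gives 6 states.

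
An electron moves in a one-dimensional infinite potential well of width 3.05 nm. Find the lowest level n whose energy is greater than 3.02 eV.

n = 9

E_1 = h²/(8m_eL²) = 6.477×10^-21 J = 0.04043 eV.
Need n² > 3.02/0.04043 = 74.70, i.e. n > 8.643.
The smallest integer satisfying this is n = 9.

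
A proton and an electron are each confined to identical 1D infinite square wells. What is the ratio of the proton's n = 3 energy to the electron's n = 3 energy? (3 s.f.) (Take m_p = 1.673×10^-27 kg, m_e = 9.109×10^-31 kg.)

E_n ∝ 1/m at fixed n and L, so the ratio is m_e/m_p = 9.109×10^-31/1.673×10^-27 = 5.44×10^-4.

5.44×10^-4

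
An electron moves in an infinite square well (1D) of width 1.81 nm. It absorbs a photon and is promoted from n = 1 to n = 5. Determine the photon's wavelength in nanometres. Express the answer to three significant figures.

E_1 = h²/(8m_eL²) = 1.839×10^-20 J, so ΔE = (5² − 1²)E_1 = 4.414×10^-19 J.
λ = hc/ΔE = (6.626×10^-34·2.998×10^8)/4.414×10^-19 = 4.50×10^-7 m = 450 nm.

λ = 450 nm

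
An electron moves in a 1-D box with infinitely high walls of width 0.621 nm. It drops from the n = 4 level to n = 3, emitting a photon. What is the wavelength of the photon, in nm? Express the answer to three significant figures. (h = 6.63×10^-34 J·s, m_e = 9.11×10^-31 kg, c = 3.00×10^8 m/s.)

E_1 = h²/(8m_eL²) = 1.564×10^-19 J, so ΔE = (4² − 3²)E_1 = 1.095×10^-18 J.
λ = hc/ΔE = (6.63×10^-34·3.00×10^8)/1.095×10^-18 = 1.82×10^-7 m = 182 nm.

λ = 182 nm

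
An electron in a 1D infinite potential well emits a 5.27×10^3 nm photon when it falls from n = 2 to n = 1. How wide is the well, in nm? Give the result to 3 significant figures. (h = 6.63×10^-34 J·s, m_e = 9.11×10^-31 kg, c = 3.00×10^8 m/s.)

The photon carries ΔE = hc/λ = 6.63×10^-34·3.00×10^8/5.27×10^-6 m = 3.774×10^-20 J.
Since ΔE = (2² − 1²)E_1, E_1 = 1.258×10^-20 J, and L = h/√(8m_eE_1) = 2.19×10^-9 m = 2.19 nm.

L = 2.19 nm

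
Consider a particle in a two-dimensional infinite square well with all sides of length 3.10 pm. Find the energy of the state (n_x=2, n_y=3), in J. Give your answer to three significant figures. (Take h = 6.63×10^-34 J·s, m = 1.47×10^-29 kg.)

E = 5.06×10^-15 J

For a 2D rectangular well E = (h²/8m)·Σ n_i²/L_i² = (6.63×10^-34)²/(8·1.47×10^-29) · [2²/(3.10 pm)² + 3²/(3.10 pm)²].
Evaluating gives E = 5.06×10^-15 J.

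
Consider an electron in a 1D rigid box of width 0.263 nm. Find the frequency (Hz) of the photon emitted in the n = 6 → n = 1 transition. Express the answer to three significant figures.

E_1 = h²/(8m_eL²) = 8.710×10^-19 J and ΔE = (6² − 1²)E_1 = 3.049×10^-17 J.
f = ΔE/h = 3.049×10^-17/6.626×10^-34 = 4.60×10^16 Hz.

f = 4.60×10^16 Hz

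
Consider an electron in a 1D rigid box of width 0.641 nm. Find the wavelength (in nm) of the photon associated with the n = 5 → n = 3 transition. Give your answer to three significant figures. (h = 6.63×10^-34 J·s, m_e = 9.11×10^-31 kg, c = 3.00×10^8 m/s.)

λ = 84.7 nm

E_1 = h²/(8m_eL²) = 1.468×10^-19 J, so ΔE = (5² − 3²)E_1 = 2.349×10^-18 J.
λ = hc/ΔE = (6.63×10^-34·3.00×10^8)/2.349×10^-18 = 8.47×10^-8 m = 84.7 nm.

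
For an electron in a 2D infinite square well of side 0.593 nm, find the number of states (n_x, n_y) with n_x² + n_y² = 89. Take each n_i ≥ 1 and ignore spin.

degeneracy = 2

The level has n_x² + n_y² = 89. The ordered positive-integer solutions are (5, 8), (8, 5).
That gives 2 states.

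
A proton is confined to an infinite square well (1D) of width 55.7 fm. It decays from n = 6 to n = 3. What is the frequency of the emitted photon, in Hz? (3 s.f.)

E_1 = h²/(8m_pL²) = 1.057×10^-14 J and ΔE = (6² − 3²)E_1 = 2.854×10^-13 J.
f = ΔE/h = 2.854×10^-13/6.626×10^-34 = 4.31×10^20 Hz.

f = 4.31×10^20 Hz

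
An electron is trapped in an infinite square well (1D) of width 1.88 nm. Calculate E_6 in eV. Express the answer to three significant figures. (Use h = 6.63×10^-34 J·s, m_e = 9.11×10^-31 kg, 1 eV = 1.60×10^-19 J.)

E_6 = 3.84 eV

For an infinite well E_n = n²h²/(8m_eL²), so E_1 = h²/(8m_eL²) = (6.63×10^-34)²/(8·9.11×10^-31·(1.88×10^-9 m)²) = 1.706×10^-20 J.
Then E_6 = 6²·E_1 = 36·1.706×10^-20 J = 6.142×10^-19 J.
Converting, E_6 = 6.142×10^-19 J / (1.60×10^-19 J/eV) = 3.84 eV.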